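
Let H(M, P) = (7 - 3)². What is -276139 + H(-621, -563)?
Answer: -276123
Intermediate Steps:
H(M, P) = 16 (H(M, P) = 4² = 16)
-276139 + H(-621, -563) = -276139 + 16 = -276123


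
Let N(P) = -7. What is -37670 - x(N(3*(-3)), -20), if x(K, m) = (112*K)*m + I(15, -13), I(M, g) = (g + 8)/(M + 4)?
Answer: -1013645/19 ≈ -53350.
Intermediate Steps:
I(M, g) = (8 + g)/(4 + M)
x(K, m) = -5/19 + 112*K*m (x(K, m) = (112*K)*m + (8 - 13)/(4 + 15) = 112*K*m - 5/19 = -5/19 + 112*K*m)
-37670 - x(N(3*(-3)), -20) = -37670 - (-5/19 + 112*(-7)*(-20)) = -37670 - (-5/19 + 15680) = -37670 - 1*297915/19 = -37670 - 297915/19 = -1013645/19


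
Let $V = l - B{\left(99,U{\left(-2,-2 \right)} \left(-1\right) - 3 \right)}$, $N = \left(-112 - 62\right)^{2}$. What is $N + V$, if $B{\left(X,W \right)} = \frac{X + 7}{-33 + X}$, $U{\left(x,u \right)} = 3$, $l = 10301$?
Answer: $\frac{1338988}{33} \approx 40575.0$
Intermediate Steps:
$B{\left(X,W \right)} = \frac{7 + X}{-33 + X}$
$N = 30276$ ($N = \left(-174\right)^{2} = 30276$)
$V = \frac{339880}{33}$ ($V = 10301 - \frac{7 + 99}{-33 + 99} = 10301 - \frac{1}{66} \cdot 106 = 10301 - \frac{53}{33} = \frac{339880}{33} \approx 10299.0$)
$N + V = 30276 + \frac{339880}{33} = \frac{1338988}{33}$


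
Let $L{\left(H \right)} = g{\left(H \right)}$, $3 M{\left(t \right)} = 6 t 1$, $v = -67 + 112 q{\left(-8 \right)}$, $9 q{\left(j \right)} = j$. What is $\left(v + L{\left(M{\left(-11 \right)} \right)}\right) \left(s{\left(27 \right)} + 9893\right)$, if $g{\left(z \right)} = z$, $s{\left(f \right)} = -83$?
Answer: $-1849730$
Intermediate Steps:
$q{\left(j \right)} = \frac{j}{9}$
$v = - \frac{1499}{9}$ ($v = -67 + 112 \cdot \frac{1}{9} \left(-8\right) = -67 + 112 \left(- \frac{8}{9}\right) = -67 - \frac{896}{9} = - \frac{1499}{9} \approx -166.56$)
$M{\left(t \right)} = 2 t$ ($M{\left(t \right)} = \frac{6 t 1}{3} = \frac{6 t}{3} = 2 t$)
$L{\left(H \right)} = H$
$\left(v + L{\left(M{\left(-11 \right)} \right)}\right) \left(s{\left(27 \right)} + 9893\right) = \left(- \frac{1499}{9} + 2 \left(-11\right)\right) \left(-83 + 9893\right) = \left(- \frac{1499}{9} - 22\right) 9810 = \left(- \frac{1697}{9}\right) 9810 = -1849730$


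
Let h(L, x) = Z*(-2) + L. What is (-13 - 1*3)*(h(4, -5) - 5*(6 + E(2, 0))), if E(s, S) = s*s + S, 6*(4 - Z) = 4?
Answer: 2528/3 ≈ 842.67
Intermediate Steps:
Z = 10/3 (Z = 4 - ⅙*4 = 4 - ⅔ = 10/3 ≈ 3.3333)
E(s, S) = S + s² (E(s, S) = s² + S = S + s²)
h(L, x) = -20/3 + L (h(L, x) = (10/3)*(-2) + L = -20/3 + L)
(-13 - 1*3)*(h(4, -5) - 5*(6 + E(2, 0))) = (-13 - 1*3)*((-20/3 + 4) - 5*(6 + (0 + 2²))) = (-13 - 3)*(-8/3 - 5*(6 + (0 + 4))) = -16*(-8/3 - 5*(6 + 4)) = -16*(-8/3 - 5*10) = -16*(-8/3 - 50) = -16*(-158/3) = 2528/3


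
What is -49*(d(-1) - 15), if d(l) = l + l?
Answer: 833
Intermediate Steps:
d(l) = 2*l
-49*(d(-1) - 15) = -49*(2*(-1) - 15) = -49*(-2 - 15) = -49*(-17) = 833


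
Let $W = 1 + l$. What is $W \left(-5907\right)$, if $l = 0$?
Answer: $-5907$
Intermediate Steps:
$W = 1$ ($W = 1 + 0 = 1$)
$W \left(-5907\right) = 1 \left(-5907\right) = -5907$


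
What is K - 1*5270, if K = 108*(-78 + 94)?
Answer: -3542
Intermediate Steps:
K = 1728 (K = 108*16 = 1728)
K - 1*5270 = 1728 - 1*5270 = 1728 - 5270 = -3542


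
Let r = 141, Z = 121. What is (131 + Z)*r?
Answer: 35532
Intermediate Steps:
(131 + Z)*r = (131 + 121)*141 = 252*141 = 35532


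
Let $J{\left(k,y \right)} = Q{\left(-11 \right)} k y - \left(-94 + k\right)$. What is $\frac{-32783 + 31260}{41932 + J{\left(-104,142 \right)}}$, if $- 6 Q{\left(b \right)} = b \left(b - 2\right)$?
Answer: $- \frac{4569}{1182302} \approx -0.0038645$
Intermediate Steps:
$Q{\left(b \right)} = - \frac{b \left(-2 + b\right)}{6}$ ($Q{\left(b \right)} = - \frac{b \left(b - 2\right)}{6} = - \frac{b \left(-2 + b\right)}{6}$)
$J{\left(k,y \right)} = 94 - k - \frac{143 k y}{6}$ ($J{\left(k,y \right)} = \frac{1}{6} \left(-11\right) \left(2 - -11\right) k y - \left(-94 + k\right) = \frac{1}{6} \left(-11\right) \left(2 + 11\right) k y - \left(-94 + k\right) = \frac{1}{6} \left(-11\right) 13 k y - \left(-94 + k\right) = - \frac{143 k}{6} y - \left(-94 + k\right) = - \frac{143 k y}{6} - \left(-94 + k\right) = 94 - k - \frac{143 k y}{6}$)
$\frac{-32783 + 31260}{41932 + J{\left(-104,142 \right)}} = \frac{-32783 + 31260}{41932 - \left(-198 - \frac{1055912}{3}\right)} = - \frac{1523}{41932 + \left(94 + 104 + \frac{1055912}{3}\right)} = - \frac{1523}{41932 + \frac{1056506}{3}} = - \frac{1523}{\frac{1182302}{3}} = \left(-1523\right) \frac{3}{1182302} = - \frac{4569}{1182302}$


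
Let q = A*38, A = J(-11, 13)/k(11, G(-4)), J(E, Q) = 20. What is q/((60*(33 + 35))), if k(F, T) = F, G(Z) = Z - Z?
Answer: 19/1122 ≈ 0.016934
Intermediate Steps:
G(Z) = 0
A = 20/11 ≈ 1.8182
q = 760/11 (q = (20/11)*38 = 760/11 ≈ 69.091)
q/((60*(33 + 35))) = 760/(11*((60*(33 + 35)))) = 760/(11*((60*68))) = (760/11)/4080 = (760/11)*(1/4080) = 19/1122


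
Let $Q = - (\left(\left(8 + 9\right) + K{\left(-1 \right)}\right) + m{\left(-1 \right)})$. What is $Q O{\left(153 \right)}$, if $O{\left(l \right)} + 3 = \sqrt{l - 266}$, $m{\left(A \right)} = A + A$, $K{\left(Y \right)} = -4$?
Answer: $33 - 11 i \sqrt{113} \approx 33.0 - 116.93 i$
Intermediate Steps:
$m{\left(A \right)} = 2 A$
$O{\left(l \right)} = -3 + \sqrt{-266 + l}$ ($O{\left(l \right)} = -3 + \sqrt{l - 266} = -3 + \sqrt{-266 + l}$)
$Q = -11$ ($Q = - (\left(\left(8 + 9\right) - 4\right) + 2 \left(-1\right)) = - (\left(17 - 4\right) - 2) = - (13 - 2) = \left(-1\right) 11 = -11$)
$Q O{\left(153 \right)} = - 11 \left(-3 + \sqrt{-266 + 153}\right) = - 11 \left(-3 + \sqrt{-113}\right) = - 11 \left(-3 + i \sqrt{113}\right) = 33 - 11 i \sqrt{113}$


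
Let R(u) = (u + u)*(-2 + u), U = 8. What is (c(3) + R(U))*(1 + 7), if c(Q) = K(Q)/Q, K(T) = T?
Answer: 776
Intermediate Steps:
R(u) = 2*u*(-2 + u) (R(u) = (2*u)*(-2 + u) = 2*u*(-2 + u))
c(Q) = 1 (c(Q) = Q/Q = 1)
(c(3) + R(U))*(1 + 7) = (1 + 2*8*(-2 + 8))*(1 + 7) = (1 + 2*8*6)*8 = (1 + 96)*8 = 97*8 = 776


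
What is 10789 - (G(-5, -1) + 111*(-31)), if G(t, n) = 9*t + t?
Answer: 14280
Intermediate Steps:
G(t, n) = 10*t
10789 - (G(-5, -1) + 111*(-31)) = 10789 - (10*(-5) + 111*(-31)) = 10789 - (-50 - 3441) = 10789 - 1*(-3491) = 10789 + 3491 = 14280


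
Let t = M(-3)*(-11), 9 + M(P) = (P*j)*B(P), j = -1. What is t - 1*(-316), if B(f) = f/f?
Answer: 382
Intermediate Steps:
B(f) = 1
M(P) = -9 - P (M(P) = -9 + (P*(-1))*1 = -9 - P*1 = -9 - P)
t = 66 (t = (-9 - 1*(-3))*(-11) = (-9 + 3)*(-11) = -6*(-11) = 66)
t - 1*(-316) = 66 - 1*(-316) = 66 + 316 = 382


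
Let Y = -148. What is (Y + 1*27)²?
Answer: 14641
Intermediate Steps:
(Y + 1*27)² = (-148 + 1*27)² = (-148 + 27)² = (-121)² = 14641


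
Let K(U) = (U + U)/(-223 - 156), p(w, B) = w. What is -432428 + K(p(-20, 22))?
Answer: -163890172/379 ≈ -4.3243e+5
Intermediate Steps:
K(U) = -2*U/379 (K(U) = (2*U)/(-379) = (2*U)*(-1/379) = -2*U/379)
-432428 + K(p(-20, 22)) = -432428 - 2/379*(-20) = -432428 + 40/379 = -163890172/379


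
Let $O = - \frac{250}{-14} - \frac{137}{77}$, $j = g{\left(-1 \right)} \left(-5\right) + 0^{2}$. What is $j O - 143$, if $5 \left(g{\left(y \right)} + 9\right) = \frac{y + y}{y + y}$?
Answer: $\frac{3951}{7} \approx 564.43$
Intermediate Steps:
$g{\left(y \right)} = - \frac{44}{5}$ ($g{\left(y \right)} = -9 + \frac{\left(y + y\right) \frac{1}{y + y}}{5} = -9 + \frac{2 y \frac{1}{2 y}}{5} = -9 + \frac{1}{5} \cdot 1 = -9 + \frac{1}{5} = - \frac{44}{5}$)
$j = 44$ ($j = \left(- \frac{44}{5}\right) \left(-5\right) + 0^{2} = 44 + 0 = 44$)
$O = \frac{1238}{77}$ ($O = \left(-250\right) \left(- \frac{1}{14}\right) - \frac{137}{77} = \frac{125}{7} - \frac{137}{77} = \frac{1238}{77} \approx 16.078$)
$j O - 143 = 44 \cdot \frac{1238}{77} - 143 = \frac{4952}{7} - 143 = \frac{3951}{7}$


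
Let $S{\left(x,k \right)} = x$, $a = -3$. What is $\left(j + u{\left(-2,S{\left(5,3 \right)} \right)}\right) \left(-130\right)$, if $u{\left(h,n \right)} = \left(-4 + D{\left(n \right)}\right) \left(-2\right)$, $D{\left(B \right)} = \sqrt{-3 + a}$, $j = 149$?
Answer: $-20410 + 260 i \sqrt{6} \approx -20410.0 + 636.87 i$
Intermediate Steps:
$D{\left(B \right)} = i \sqrt{6}$ ($D{\left(B \right)} = \sqrt{-3 - 3} = \sqrt{-6} = i \sqrt{6}$)
$u{\left(h,n \right)} = 8 - 2 i \sqrt{6}$ ($u{\left(h,n \right)} = \left(-4 + i \sqrt{6}\right) \left(-2\right) = 8 - 2 i \sqrt{6}$)
$\left(j + u{\left(-2,S{\left(5,3 \right)} \right)}\right) \left(-130\right) = \left(149 + \left(8 - 2 i \sqrt{6}\right)\right) \left(-130\right) = \left(157 - 2 i \sqrt{6}\right) \left(-130\right) = -20410 + 260 i \sqrt{6}$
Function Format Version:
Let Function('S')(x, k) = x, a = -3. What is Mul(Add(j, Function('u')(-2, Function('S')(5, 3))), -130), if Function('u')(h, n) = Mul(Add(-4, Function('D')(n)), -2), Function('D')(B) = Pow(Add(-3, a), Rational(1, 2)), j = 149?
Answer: Add(-20410, Mul(260, I, Pow(6, Rational(1, 2)))) ≈ Add(-20410., Mul(636.87, I))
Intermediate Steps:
Function('D')(B) = Mul(I, Pow(6, Rational(1, 2))) (Function('D')(B) = Pow(Add(-3, -3), Rational(1, 2)) = Pow(-6, Rational(1, 2)) = Mul(I, Pow(6, Rational(1, 2))))
Function('u')(h, n) = Add(8, Mul(-2, I, Pow(6, Rational(1, 2)))) (Function('u')(h, n) = Mul(Add(-4, Mul(I, Pow(6, Rational(1, 2)))), -2) = Add(8, Mul(-2, I, Pow(6, Rational(1, 2)))))
Mul(Add(j, Function('u')(-2, Function('S')(5, 3))), -130) = Mul(Add(149, Add(8, Mul(-2, I, Pow(6, Rational(1, 2))))), -130) = Mul(Add(157, Mul(-2, I, Pow(6, Rational(1, 2)))), -130) = Add(-20410, Mul(260, I, Pow(6, Rational(1, 2))))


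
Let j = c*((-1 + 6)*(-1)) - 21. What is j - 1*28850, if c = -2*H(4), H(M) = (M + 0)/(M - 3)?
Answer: -28831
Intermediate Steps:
H(M) = M/(-3 + M)
c = -8 (c = -8/(-3 + 4) = -8/1 = -8 ≈ -8.0000)
j = 19 (j = -8*(-1 + 6)*(-1) - 21 = -40*(-1) - 21 = -8*(-5) - 21 = 40 - 21 = 19)
j - 1*28850 = 19 - 1*28850 = 19 - 28850 = -28831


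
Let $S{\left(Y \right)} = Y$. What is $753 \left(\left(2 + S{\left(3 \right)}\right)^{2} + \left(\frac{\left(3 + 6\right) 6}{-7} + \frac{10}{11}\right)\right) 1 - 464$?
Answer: $\frac{1019225}{77} \approx 13237.0$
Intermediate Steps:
$753 \left(\left(2 + S{\left(3 \right)}\right)^{2} + \left(\frac{\left(3 + 6\right) 6}{-7} + \frac{10}{11}\right)\right) 1 - 464 = 753 \left(\left(2 + 3\right)^{2} + \left(\frac{\left(3 + 6\right) 6}{-7} + \frac{10}{11}\right)\right) 1 - 464 = 753 \left(5^{2} + \left(9 \cdot 6 \left(- \frac{1}{7}\right) + 10 \cdot \frac{1}{11}\right)\right) 1 - 464 = 753 \left(25 + \left(54 \left(- \frac{1}{7}\right) + \frac{10}{11}\right)\right) 1 - 464 = 753 \left(25 + \left(- \frac{54}{7} + \frac{10}{11}\right)\right) 1 - 464 = 753 \left(25 - \frac{524}{77}\right) 1 - 464 = 753 \cdot \frac{1401}{77} \cdot 1 - 464 = 753 \cdot \frac{1401}{77} - 464 = \frac{1054953}{77} - 464 = \frac{1019225}{77}$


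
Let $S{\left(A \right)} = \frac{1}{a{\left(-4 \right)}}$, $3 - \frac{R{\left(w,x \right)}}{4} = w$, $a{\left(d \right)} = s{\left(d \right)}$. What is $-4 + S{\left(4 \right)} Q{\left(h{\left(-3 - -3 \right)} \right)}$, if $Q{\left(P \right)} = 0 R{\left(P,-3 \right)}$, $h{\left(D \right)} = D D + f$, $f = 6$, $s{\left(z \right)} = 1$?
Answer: $-4$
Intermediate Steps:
$a{\left(d \right)} = 1$
$R{\left(w,x \right)} = 12 - 4 w$
$S{\left(A \right)} = 1$ ($S{\left(A \right)} = 1^{-1} = 1$)
$h{\left(D \right)} = 6 + D^{2}$ ($h{\left(D \right)} = D D + 6 = D^{2} + 6 = 6 + D^{2}$)
$Q{\left(P \right)} = 0$ ($Q{\left(P \right)} = 0 \left(12 - 4 P\right) = 0$)
$-4 + S{\left(4 \right)} Q{\left(h{\left(-3 - -3 \right)} \right)} = -4 + 1 \cdot 0 = -4 + 0 = -4$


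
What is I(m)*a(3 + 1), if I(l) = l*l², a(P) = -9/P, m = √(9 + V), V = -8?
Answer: -9/4 ≈ -2.2500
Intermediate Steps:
m = 1 (m = √(9 - 8) = √1 = 1)
I(l) = l³
I(m)*a(3 + 1) = 1³*(-9/(3 + 1)) = 1*(-9/4) = -9/4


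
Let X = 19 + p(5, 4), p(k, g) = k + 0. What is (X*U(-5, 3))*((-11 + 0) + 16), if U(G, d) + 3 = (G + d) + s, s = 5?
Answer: 0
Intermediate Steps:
p(k, g) = k
X = 24 (X = 19 + 5 = 24)
U(G, d) = 2 + G + d (U(G, d) = -3 + ((G + d) + 5) = -3 + (5 + G + d) = 2 + G + d)
(X*U(-5, 3))*((-11 + 0) + 16) = (24*(2 - 5 + 3))*((-11 + 0) + 16) = (24*0)*(-11 + 16) = 0*5 = 0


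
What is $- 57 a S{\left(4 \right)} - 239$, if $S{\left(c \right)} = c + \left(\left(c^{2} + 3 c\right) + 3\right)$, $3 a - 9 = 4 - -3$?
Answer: $-10879$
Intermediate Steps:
$a = \frac{16}{3}$ ($a = 3 + \frac{4 - -3}{3} = 3 + \frac{4 + 3}{3} = 3 + \frac{1}{3} \cdot 7 = 3 + \frac{7}{3} = \frac{16}{3} \approx 5.3333$)
$S{\left(c \right)} = 3 + c^{2} + 4 c$ ($S{\left(c \right)} = c + \left(3 + c^{2} + 3 c\right) = 3 + c^{2} + 4 c$)
$- 57 a S{\left(4 \right)} - 239 = - 57 \frac{16 \left(3 + 4^{2} + 4 \cdot 4\right)}{3} - 239 = - 57 \frac{16 \left(3 + 16 + 16\right)}{3} - 239 = - 57 \cdot \frac{16}{3} \cdot 35 - 239 = \left(-57\right) \frac{560}{3} - 239 = -10640 - 239 = -10879$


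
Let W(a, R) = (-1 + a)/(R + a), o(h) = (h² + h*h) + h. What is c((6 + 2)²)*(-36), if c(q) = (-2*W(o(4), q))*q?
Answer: 8064/5 ≈ 1612.8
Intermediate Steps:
o(h) = h + 2*h² (o(h) = (h² + h²) + h = 2*h² + h = h + 2*h²)
W(a, R) = (-1 + a)/(R + a)
c(q) = -70*q/(36 + q) (c(q) = (-2*(-1 + 4*(1 + 2*4))/(q + 4*(1 + 2*4)))*q = (-2*(-1 + 4*(1 + 8))/(q + 4*(1 + 8)))*q = (-2*(-1 + 4*9)/(q + 4*9))*q = (-2*(-1 + 36)/(q + 36))*q = (-2*35/(36 + q))*q = (-70/(36 + q))*q = -70*q/(36 + q))
c((6 + 2)²)*(-36) = -70*(6 + 2)²/(36 + (6 + 2)²)*(-36) = -70*8²/(36 + 8²)*(-36) = -70*64/(36 + 64)*(-36) = -70*64/100*(-36) = -70*64*1/100*(-36) = -224/5*(-36) = 8064/5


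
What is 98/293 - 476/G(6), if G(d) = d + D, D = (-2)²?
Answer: -69244/1465 ≈ -47.266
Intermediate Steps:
D = 4
G(d) = 4 + d (G(d) = d + 4 = 4 + d)
98/293 - 476/G(6) = 98/293 - 476/(4 + 6) = 98*(1/293) - 476/10 = 98/293 - 476*⅒ = 98/293 - 238/5 = -69244/1465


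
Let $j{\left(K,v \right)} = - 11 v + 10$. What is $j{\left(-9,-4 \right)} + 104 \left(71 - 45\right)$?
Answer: $2758$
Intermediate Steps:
$j{\left(K,v \right)} = 10 - 11 v$
$j{\left(-9,-4 \right)} + 104 \left(71 - 45\right) = \left(10 - -44\right) + 104 \left(71 - 45\right) = \left(10 + 44\right) + 104 \left(71 - 45\right) = 54 + 104 \cdot 26 = 54 + 2704 = 2758$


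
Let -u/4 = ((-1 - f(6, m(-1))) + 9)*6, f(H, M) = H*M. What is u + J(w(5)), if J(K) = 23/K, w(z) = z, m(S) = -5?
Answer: -4537/5 ≈ -907.40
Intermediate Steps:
u = -912 (u = -4*((-1 - 6*(-5)) + 9)*6 = -4*((-1 - 1*(-30)) + 9)*6 = -4*((-1 + 30) + 9)*6 = -4*(29 + 9)*6 = -152*6 = -4*228 = -912)
u + J(w(5)) = -912 + 23/5 = -4537/5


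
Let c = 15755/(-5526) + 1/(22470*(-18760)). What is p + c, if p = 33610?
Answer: 13047497047500079/388235761200 ≈ 33607.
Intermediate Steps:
c = -1106886431921/388235761200 (c = 15755*(-1/5526) + (1/22470)*(-1/18760) = -15755/5526 - 1/421537200 = -1106886431921/388235761200 ≈ -2.8511)
p + c = 33610 - 1106886431921/388235761200 = 13047497047500079/388235761200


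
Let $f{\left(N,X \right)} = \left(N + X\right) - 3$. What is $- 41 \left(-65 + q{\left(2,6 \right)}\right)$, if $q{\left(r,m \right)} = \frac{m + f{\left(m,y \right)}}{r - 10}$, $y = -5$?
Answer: $\frac{5371}{2} \approx 2685.5$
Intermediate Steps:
$f{\left(N,X \right)} = -3 + N + X$
$q{\left(r,m \right)} = \frac{-8 + 2 m}{-10 + r}$ ($q{\left(r,m \right)} = \frac{m - \left(8 - m\right)}{r - 10} = \frac{m + \left(-8 + m\right)}{-10 + r} = \frac{-8 + 2 m}{-10 + r}$)
$- 41 \left(-65 + q{\left(2,6 \right)}\right) = - 41 \left(-65 + \frac{2 \left(-4 + 6\right)}{-10 + 2}\right) = - 41 \left(-65 + 2 \frac{1}{-8} \cdot 2\right) = - 41 \left(-65 + 2 \left(- \frac{1}{8}\right) 2\right) = - 41 \left(-65 - \frac{1}{2}\right) = \left(-41\right) \left(- \frac{131}{2}\right) = \frac{5371}{2}$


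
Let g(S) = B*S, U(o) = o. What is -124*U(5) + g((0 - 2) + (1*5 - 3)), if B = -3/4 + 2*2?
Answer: -620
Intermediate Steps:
B = 13/4 (B = -3*¼ + 4 = -¾ + 4 = 13/4 ≈ 3.2500)
g(S) = 13*S/4
-124*U(5) + g((0 - 2) + (1*5 - 3)) = -124*5 + 13*((0 - 2) + (1*5 - 3))/4 = -620 + 13*(-2 + (5 - 3))/4 = -620 + 13*(-2 + 2)/4 = -620 + (13/4)*0 = -620 + 0 = -620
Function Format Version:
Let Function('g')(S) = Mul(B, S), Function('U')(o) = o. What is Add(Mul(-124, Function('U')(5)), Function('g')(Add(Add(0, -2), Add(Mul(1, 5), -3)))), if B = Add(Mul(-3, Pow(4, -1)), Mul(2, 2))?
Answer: -620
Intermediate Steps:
B = Rational(13, 4) (B = Add(Mul(-3, Rational(1, 4)), 4) = Add(Rational(-3, 4), 4) = Rational(13, 4) ≈ 3.2500)
Function('g')(S) = Mul(Rational(13, 4), S)
Add(Mul(-124, Function('U')(5)), Function('g')(Add(Add(0, -2), Add(Mul(1, 5), -3)))) = Add(Mul(-124, 5), Mul(Rational(13, 4), Add(Add(0, -2), Add(Mul(1, 5), -3)))) = Add(-620, Mul(Rational(13, 4), Add(-2, Add(5, -3)))) = Add(-620, Mul(Rational(13, 4), Add(-2, 2))) = Add(-620, Mul(Rational(13, 4), 0)) = Add(-620, 0) = -620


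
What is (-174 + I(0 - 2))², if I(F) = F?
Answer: 30976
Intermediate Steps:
(-174 + I(0 - 2))² = (-174 + (0 - 2))² = (-174 - 2)² = (-176)² = 30976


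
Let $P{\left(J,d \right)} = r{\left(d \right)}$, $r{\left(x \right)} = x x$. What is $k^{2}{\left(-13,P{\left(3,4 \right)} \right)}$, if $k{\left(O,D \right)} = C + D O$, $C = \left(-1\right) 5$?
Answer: $45369$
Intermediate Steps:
$C = -5$
$r{\left(x \right)} = x^{2}$
$P{\left(J,d \right)} = d^{2}$
$k{\left(O,D \right)} = -5 + D O$
$k^{2}{\left(-13,P{\left(3,4 \right)} \right)} = \left(-5 + 4^{2} \left(-13\right)\right)^{2} = \left(-5 + 16 \left(-13\right)\right)^{2} = \left(-5 - 208\right)^{2} = \left(-213\right)^{2} = 45369$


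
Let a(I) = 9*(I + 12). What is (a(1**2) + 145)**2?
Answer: 68644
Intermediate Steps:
a(I) = 108 + 9*I (a(I) = 9*(12 + I) = 108 + 9*I)
(a(1**2) + 145)**2 = ((108 + 9*1**2) + 145)**2 = ((108 + 9*1) + 145)**2 = ((108 + 9) + 145)**2 = (117 + 145)**2 = 262**2 = 68644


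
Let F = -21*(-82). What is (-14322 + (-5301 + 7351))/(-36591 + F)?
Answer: 208/591 ≈ 0.35195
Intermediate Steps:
F = 1722
(-14322 + (-5301 + 7351))/(-36591 + F) = (-14322 + (-5301 + 7351))/(-36591 + 1722) = (-14322 + 2050)/(-34869) = -12272*(-1/34869) = 208/591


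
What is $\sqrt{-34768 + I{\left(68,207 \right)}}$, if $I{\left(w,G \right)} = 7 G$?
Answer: $i \sqrt{33319} \approx 182.53 i$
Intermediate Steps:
$\sqrt{-34768 + I{\left(68,207 \right)}} = \sqrt{-34768 + 7 \cdot 207} = \sqrt{-34768 + 1449} = \sqrt{-33319} = i \sqrt{33319}$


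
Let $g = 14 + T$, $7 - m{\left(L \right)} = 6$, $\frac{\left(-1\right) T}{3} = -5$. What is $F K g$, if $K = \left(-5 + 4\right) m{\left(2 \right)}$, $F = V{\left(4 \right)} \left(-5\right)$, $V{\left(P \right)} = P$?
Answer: $580$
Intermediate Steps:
$T = 15$ ($T = \left(-3\right) \left(-5\right) = 15$)
$m{\left(L \right)} = 1$ ($m{\left(L \right)} = 7 - 6 = 1$)
$F = -20$ ($F = 4 \left(-5\right) = -20$)
$g = 29$ ($g = 14 + 15 = 29$)
$K = -1$ ($K = \left(-5 + 4\right) 1 = \left(-1\right) 1 = -1$)
$F K g = \left(-20\right) \left(-1\right) 29 = 20 \cdot 29 = 580$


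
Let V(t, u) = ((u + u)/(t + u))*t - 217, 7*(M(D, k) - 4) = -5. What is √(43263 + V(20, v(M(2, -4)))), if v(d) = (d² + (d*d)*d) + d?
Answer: √24516128400814/23857 ≈ 207.54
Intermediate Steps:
M(D, k) = 23/7 (M(D, k) = 4 + (⅐)*(-5) = 4 - 5/7 = 23/7)
v(d) = d + d² + d³ (v(d) = (d² + d²*d) + d = (d² + d³) + d = d + d² + d³)
V(t, u) = -217 + 2*t*u/(t + u) (V(t, u) = ((2*u)/(t + u))*t - 217 = (2*u/(t + u))*t - 217 = 2*t*u/(t + u) - 217 = -217 + 2*t*u/(t + u))
√(43263 + V(20, v(M(2, -4)))) = √(43263 + (-217*20 - 713*(1 + 23/7 + (23/7)²) + 2*20*(23*(1 + 23/7 + (23/7)²)/7))/(20 + 23*(1 + 23/7 + (23/7)²)/7)) = √(43263 + (-4340 - 713*(1 + 23/7 + 529/49) + 2*20*(23*(1 + 23/7 + 529/49)/7))/(20 + 23*(1 + 23/7 + 529/49)/7)) = √(43263 + (-4340 - 713*739/49 + 2*20*((23/7)*(739/49)))/(20 + (23/7)*(739/49))) = √(43263 + (-4340 - 217*16997/343 + 2*20*(16997/343))/(20 + 16997/343)) = √(43263 + (-4340 - 526907/49 + 679880/343)/(23857/343)) = √(43263 + (343/23857)*(-4497089/343)) = √(43263 - 4497089/23857) = √(1027628302/23857) = √24516128400814/23857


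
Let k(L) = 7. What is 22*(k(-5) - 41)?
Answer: -748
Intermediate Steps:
22*(k(-5) - 41) = 22*(7 - 41) = 22*(-34) = -748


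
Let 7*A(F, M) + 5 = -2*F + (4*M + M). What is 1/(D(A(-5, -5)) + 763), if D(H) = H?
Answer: 7/5321 ≈ 0.0013155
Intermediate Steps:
A(F, M) = -5/7 - 2*F/7 + 5*M/7 (A(F, M) = -5/7 + (-2*F + (4*M + M))/7 = -5/7 + (-2*F + 5*M)/7 = -5/7 + (-2*F/7 + 5*M/7) = -5/7 - 2*F/7 + 5*M/7)
1/(D(A(-5, -5)) + 763) = 1/((-5/7 - 2/7*(-5) + (5/7)*(-5)) + 763) = 1/((-5/7 + 10/7 - 25/7) + 763) = 1/(-20/7 + 763) = 1/(5321/7) = 7/5321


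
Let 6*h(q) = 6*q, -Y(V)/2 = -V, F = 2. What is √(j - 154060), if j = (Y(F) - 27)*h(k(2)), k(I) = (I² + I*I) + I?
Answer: I*√154290 ≈ 392.8*I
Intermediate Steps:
k(I) = I + 2*I² (k(I) = (I² + I²) + I = 2*I² + I = I + 2*I²)
Y(V) = 2*V (Y(V) = -(-2)*V = 2*V)
h(q) = q (h(q) = (6*q)/6 = q)
j = -230 (j = (2*2 - 27)*(2*(1 + 2*2)) = (4 - 27)*(2*(1 + 4)) = -46*5 = -23*10 = -230)
√(j - 154060) = √(-230 - 154060) = √(-154290) = I*√154290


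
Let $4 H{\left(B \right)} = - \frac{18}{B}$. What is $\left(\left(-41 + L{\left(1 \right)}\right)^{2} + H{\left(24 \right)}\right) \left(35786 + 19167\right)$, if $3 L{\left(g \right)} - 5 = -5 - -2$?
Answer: $\frac{12871586237}{144} \approx 8.9386 \cdot 10^{7}$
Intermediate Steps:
$L{\left(g \right)} = \frac{2}{3}$ ($L{\left(g \right)} = \frac{5}{3} + \frac{-5 - -2}{3} = \frac{5}{3} + \frac{-5 + 2}{3} = \frac{5}{3} + \frac{1}{3} \left(-3\right) = \frac{5}{3} - 1 = \frac{2}{3}$)
$H{\left(B \right)} = - \frac{9}{2 B}$ ($H{\left(B \right)} = \frac{\left(-18\right) \frac{1}{B}}{4} = - \frac{9}{2 B}$)
$\left(\left(-41 + L{\left(1 \right)}\right)^{2} + H{\left(24 \right)}\right) \left(35786 + 19167\right) = \left(\left(-41 + \frac{2}{3}\right)^{2} - \frac{9}{2 \cdot 24}\right) \left(35786 + 19167\right) = \left(\left(- \frac{121}{3}\right)^{2} - \frac{3}{16}\right) 54953 = \left(\frac{14641}{9} - \frac{3}{16}\right) 54953 = \frac{234229}{144} \cdot 54953 = \frac{12871586237}{144}$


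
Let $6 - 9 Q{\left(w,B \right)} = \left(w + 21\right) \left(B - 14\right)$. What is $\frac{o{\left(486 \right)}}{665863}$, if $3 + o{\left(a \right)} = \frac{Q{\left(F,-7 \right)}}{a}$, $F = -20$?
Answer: $- \frac{485}{107869806} \approx -4.4962 \cdot 10^{-6}$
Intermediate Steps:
$Q{\left(w,B \right)} = \frac{2}{3} - \frac{\left(-14 + B\right) \left(21 + w\right)}{9}$ ($Q{\left(w,B \right)} = \frac{2}{3} - \frac{\left(w + 21\right) \left(B - 14\right)}{9} = \frac{2}{3} - \frac{\left(21 + w\right) \left(-14 + B\right)}{9} = \frac{2}{3} - \frac{\left(-14 + B\right) \left(21 + w\right)}{9}$)
$o{\left(a \right)} = -3 + \frac{3}{a}$ ($o{\left(a \right)} = -3 + \frac{\frac{100}{3} - - \frac{49}{3} + \frac{14}{9} \left(-20\right) - \left(- \frac{7}{9}\right) \left(-20\right)}{a} = -3 + \frac{\frac{100}{3} + \frac{49}{3} - \frac{280}{9} - \frac{140}{9}}{a} = -3 + \frac{3}{a}$)
$\frac{o{\left(486 \right)}}{665863} = \frac{-3 + \frac{3}{486}}{665863} = \left(-3 + 3 \cdot \frac{1}{486}\right) \frac{1}{665863} = \left(-3 + \frac{1}{162}\right) \frac{1}{665863} = \left(- \frac{485}{162}\right) \frac{1}{665863} = - \frac{485}{107869806}$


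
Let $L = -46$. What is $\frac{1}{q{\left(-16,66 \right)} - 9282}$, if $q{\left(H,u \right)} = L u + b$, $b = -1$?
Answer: $- \frac{1}{12319} \approx -8.1175 \cdot 10^{-5}$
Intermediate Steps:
$q{\left(H,u \right)} = -1 - 46 u$ ($q{\left(H,u \right)} = - 46 u - 1 = -1 - 46 u$)
$\frac{1}{q{\left(-16,66 \right)} - 9282} = \frac{1}{\left(-1 - 3036\right) - 9282} = \frac{1}{-3037 - 9282} = \frac{1}{-12319} = - \frac{1}{12319}$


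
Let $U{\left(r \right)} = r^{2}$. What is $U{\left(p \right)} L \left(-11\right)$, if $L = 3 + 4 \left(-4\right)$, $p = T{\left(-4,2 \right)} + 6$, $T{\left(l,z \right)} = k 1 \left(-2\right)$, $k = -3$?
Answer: $20592$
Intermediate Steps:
$T{\left(l,z \right)} = 6$ ($T{\left(l,z \right)} = \left(-3\right) 1 \left(-2\right) = \left(-3\right) \left(-2\right) = 6$)
$p = 12$ ($p = 6 + 6 = 12$)
$L = -13$ ($L = 3 - 16 = -13$)
$U{\left(p \right)} L \left(-11\right) = 12^{2} \left(-13\right) \left(-11\right) = 144 \left(-13\right) \left(-11\right) = \left(-1872\right) \left(-11\right) = 20592$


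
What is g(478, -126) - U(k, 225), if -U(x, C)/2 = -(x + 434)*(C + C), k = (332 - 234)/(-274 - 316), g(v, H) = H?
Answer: -23044014/59 ≈ -3.9058e+5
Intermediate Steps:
k = -49/295 (k = 98/(-590) = 98*(-1/590) = -49/295 ≈ -0.16610)
U(x, C) = 4*C*(434 + x) (U(x, C) = -(-2)*(x + 434)*(C + C) = -(-2)*(434 + x)*(2*C) = -(-2)*2*C*(434 + x) = -(-4)*C*(434 + x) = 4*C*(434 + x))
g(478, -126) - U(k, 225) = -126 - 4*225*(434 - 49/295) = -126 - 4*225*127981/295 = -126 - 1*23036580/59 = -126 - 23036580/59 = -23044014/59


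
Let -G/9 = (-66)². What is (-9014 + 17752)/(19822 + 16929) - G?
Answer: 5606206/143 ≈ 39204.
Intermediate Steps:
G = -39204 (G = -9*(-66)² = -9*4356 = -39204)
(-9014 + 17752)/(19822 + 16929) - G = (-9014 + 17752)/(19822 + 16929) - 1*(-39204) = 8738/36751 + 39204 = 8738*(1/36751) + 39204 = 34/143 + 39204 = 5606206/143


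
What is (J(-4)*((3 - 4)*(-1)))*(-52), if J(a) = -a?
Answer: -208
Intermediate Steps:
(J(-4)*((3 - 4)*(-1)))*(-52) = ((-1*(-4))*((3 - 4)*(-1)))*(-52) = (4*(-1*(-1)))*(-52) = (4*1)*(-52) = 4*(-52) = -208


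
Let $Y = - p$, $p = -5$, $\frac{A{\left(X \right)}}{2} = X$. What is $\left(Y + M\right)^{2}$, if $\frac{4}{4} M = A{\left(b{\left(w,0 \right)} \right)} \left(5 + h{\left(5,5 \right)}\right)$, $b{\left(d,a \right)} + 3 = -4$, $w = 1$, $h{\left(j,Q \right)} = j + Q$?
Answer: $42025$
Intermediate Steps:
$h{\left(j,Q \right)} = Q + j$
$b{\left(d,a \right)} = -7$ ($b{\left(d,a \right)} = -3 - 4 = -7$)
$A{\left(X \right)} = 2 X$
$M = -210$ ($M = 2 \left(-7\right) \left(5 + \left(5 + 5\right)\right) = - 14 \left(5 + 10\right) = \left(-14\right) 15 = -210$)
$Y = 5$ ($Y = \left(-1\right) \left(-5\right) = 5$)
$\left(Y + M\right)^{2} = \left(5 - 210\right)^{2} = \left(-205\right)^{2} = 42025$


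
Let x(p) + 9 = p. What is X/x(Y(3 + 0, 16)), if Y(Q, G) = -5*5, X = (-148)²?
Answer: -10952/17 ≈ -644.24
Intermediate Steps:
X = 21904
Y(Q, G) = -25
x(p) = -9 + p
X/x(Y(3 + 0, 16)) = 21904/(-9 - 25) = 21904/(-34) = 21904*(-1/34) = -10952/17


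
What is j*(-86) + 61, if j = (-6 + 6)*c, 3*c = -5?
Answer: 61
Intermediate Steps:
c = -5/3 (c = (⅓)*(-5) = -5/3 ≈ -1.6667)
j = 0 (j = (-6 + 6)*(-5/3) = 0*(-5/3) = 0)
j*(-86) + 61 = 0*(-86) + 61 = 0 + 61 = 61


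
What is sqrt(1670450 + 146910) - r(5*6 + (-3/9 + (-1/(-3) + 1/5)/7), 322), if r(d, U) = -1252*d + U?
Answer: 1292062/35 + 4*sqrt(113585) ≈ 38264.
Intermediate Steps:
r(d, U) = U - 1252*d
sqrt(1670450 + 146910) - r(5*6 + (-3/9 + (-1/(-3) + 1/5)/7), 322) = sqrt(1670450 + 146910) - (322 - 1252*(5*6 + (-3/9 + (-1/(-3) + 1/5)/7))) = sqrt(1817360) - (322 - 1252*(30 + (-3*1/9 + (-1*(-1/3) + 1*(1/5))*(1/7)))) = 4*sqrt(113585) - (322 - 1252*(30 + (-1/3 + (1/3 + 1/5)*(1/7)))) = 4*sqrt(113585) - (322 - 1252*(30 + (-1/3 + (8/15)*(1/7)))) = 4*sqrt(113585) - (322 - 1252*(30 + (-1/3 + 8/105))) = 4*sqrt(113585) - (322 - 1252*(30 - 9/35)) = 4*sqrt(113585) - (322 - 1252*1041/35) = 4*sqrt(113585) - (322 - 1303332/35) = 4*sqrt(113585) - 1*(-1292062/35) = 4*sqrt(113585) + 1292062/35 = 1292062/35 + 4*sqrt(113585)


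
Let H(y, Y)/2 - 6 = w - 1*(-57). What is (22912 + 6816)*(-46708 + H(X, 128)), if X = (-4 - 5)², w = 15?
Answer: -1383897856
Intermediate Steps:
X = 81 (X = (-9)² = 81)
H(y, Y) = 156 (H(y, Y) = 12 + 2*(15 - 1*(-57)) = 12 + 2*(15 + 57) = 12 + 2*72 = 12 + 144 = 156)
(22912 + 6816)*(-46708 + H(X, 128)) = (22912 + 6816)*(-46708 + 156) = 29728*(-46552) = -1383897856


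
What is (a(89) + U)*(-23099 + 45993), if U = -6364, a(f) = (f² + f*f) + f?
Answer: 219026898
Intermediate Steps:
a(f) = f + 2*f² (a(f) = (f² + f²) + f = 2*f² + f = f + 2*f²)
(a(89) + U)*(-23099 + 45993) = (89*(1 + 2*89) - 6364)*(-23099 + 45993) = (89*(1 + 178) - 6364)*22894 = (89*179 - 6364)*22894 = (15931 - 6364)*22894 = 9567*22894 = 219026898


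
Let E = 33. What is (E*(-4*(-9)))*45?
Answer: 53460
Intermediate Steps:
(E*(-4*(-9)))*45 = (33*(-4*(-9)))*45 = (33*36)*45 = 1188*45 = 53460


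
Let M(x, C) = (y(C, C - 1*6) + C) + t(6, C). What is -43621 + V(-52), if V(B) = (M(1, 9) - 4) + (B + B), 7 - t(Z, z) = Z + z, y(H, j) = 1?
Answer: -43727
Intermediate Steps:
t(Z, z) = 7 - Z - z (t(Z, z) = 7 - (Z + z) = 7 + (-Z - z) = 7 - Z - z)
M(x, C) = 2 (M(x, C) = (1 + C) + (7 - 1*6 - C) = (1 + C) + (7 - 6 - C) = (1 + C) + (1 - C) = 2)
V(B) = -2 + 2*B (V(B) = (2 - 4) + (B + B) = -2 + 2*B)
-43621 + V(-52) = -43621 + (-2 + 2*(-52)) = -43621 + (-2 - 104) = -43621 - 106 = -43727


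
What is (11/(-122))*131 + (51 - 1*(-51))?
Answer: 11003/122 ≈ 90.188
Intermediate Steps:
(11/(-122))*131 + (51 - 1*(-51)) = (11*(-1/122))*131 + (51 + 51) = -11/122*131 + 102 = -1441/122 + 102 = 11003/122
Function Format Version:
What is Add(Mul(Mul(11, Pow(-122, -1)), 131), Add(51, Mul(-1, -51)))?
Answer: Rational(11003, 122) ≈ 90.188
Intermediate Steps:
Add(Mul(Mul(11, Pow(-122, -1)), 131), Add(51, Mul(-1, -51))) = Add(Mul(Mul(11, Rational(-1, 122)), 131), Add(51, 51)) = Add(Mul(Rational(-11, 122), 131), 102) = Add(Rational(-1441, 122), 102) = Rational(11003, 122)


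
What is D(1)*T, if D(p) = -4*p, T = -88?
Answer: 352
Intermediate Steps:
D(1)*T = -4*1*(-88) = -4*(-88) = 352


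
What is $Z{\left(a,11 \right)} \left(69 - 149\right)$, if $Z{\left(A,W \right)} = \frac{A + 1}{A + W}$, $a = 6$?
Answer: $- \frac{560}{17} \approx -32.941$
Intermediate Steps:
$Z{\left(A,W \right)} = \frac{1 + A}{A + W}$
$Z{\left(a,11 \right)} \left(69 - 149\right) = \frac{1 + 6}{6 + 11} \left(69 - 149\right) = \frac{1}{17} \cdot 7 \left(-80\right) = \frac{7}{17} \left(-80\right) = - \frac{560}{17}$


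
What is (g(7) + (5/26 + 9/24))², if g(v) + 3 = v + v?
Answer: 1447209/10816 ≈ 133.80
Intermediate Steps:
g(v) = -3 + 2*v (g(v) = -3 + (v + v) = -3 + 2*v)
(g(7) + (5/26 + 9/24))² = ((-3 + 2*7) + (5/26 + 9/24))² = ((-3 + 14) + (5*(1/26) + 9*(1/24)))² = (11 + (5/26 + 3/8))² = (11 + 59/104)² = (1203/104)² = 1447209/10816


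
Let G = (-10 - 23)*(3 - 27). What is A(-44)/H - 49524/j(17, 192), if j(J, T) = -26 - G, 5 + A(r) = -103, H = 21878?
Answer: 270849432/4474051 ≈ 60.538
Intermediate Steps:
A(r) = -108 (A(r) = -5 - 103 = -108)
G = 792 (G = -33*(-24) = 792)
j(J, T) = -818 (j(J, T) = -26 - 1*792 = -26 - 792 = -818)
A(-44)/H - 49524/j(17, 192) = -108/21878 - 49524/(-818) = -108*1/21878 - 49524*(-1/818) = -54/10939 + 24762/409 = 270849432/4474051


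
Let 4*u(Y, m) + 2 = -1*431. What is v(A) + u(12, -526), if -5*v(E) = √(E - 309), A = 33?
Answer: -433/4 - 2*I*√69/5 ≈ -108.25 - 3.3227*I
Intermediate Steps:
u(Y, m) = -433/4 (u(Y, m) = -½ + (-1*431)/4 = -½ + (¼)*(-431) = -½ - 431/4 = -433/4)
v(E) = -√(-309 + E)/5 (v(E) = -√(E - 309)/5 = -√(-309 + E)/5)
v(A) + u(12, -526) = -√(-309 + 33)/5 - 433/4 = -2*I*√69/5 - 433/4 = -433/4 - 2*I*√69/5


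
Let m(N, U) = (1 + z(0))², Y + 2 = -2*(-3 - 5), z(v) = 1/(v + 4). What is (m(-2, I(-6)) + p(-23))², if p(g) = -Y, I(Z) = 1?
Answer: 39601/256 ≈ 154.69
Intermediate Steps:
z(v) = 1/(4 + v)
Y = 14 (Y = -2 - 2*(-3 - 5) = -2 - 2*(-8) = -2 + 16 = 14)
p(g) = -14 (p(g) = -1*14 = -14)
m(N, U) = 25/16 (m(N, U) = (1 + 1/(4 + 0))² = (1 + 1/4)² = (1 + ¼)² = (5/4)² = 25/16)
(m(-2, I(-6)) + p(-23))² = (25/16 - 14)² = (-199/16)² = 39601/256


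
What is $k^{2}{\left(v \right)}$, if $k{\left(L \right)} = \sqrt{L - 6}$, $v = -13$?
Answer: $-19$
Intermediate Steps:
$k{\left(L \right)} = \sqrt{-6 + L}$ ($k{\left(L \right)} = \sqrt{L - 6} = \sqrt{-6 + L}$)
$k^{2}{\left(v \right)} = \left(\sqrt{-6 - 13}\right)^{2} = \left(\sqrt{-19}\right)^{2} = \left(i \sqrt{19}\right)^{2} = -19$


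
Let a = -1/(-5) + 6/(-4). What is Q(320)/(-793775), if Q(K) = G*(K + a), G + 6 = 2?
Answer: 6374/3968875 ≈ 0.0016060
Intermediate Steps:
G = -4 (G = -6 + 2 = -4)
a = -13/10 (a = -1*(-1/5) + 6*(-1/4) = 1/5 - 3/2 = -13/10 ≈ -1.3000)
Q(K) = 26/5 - 4*K (Q(K) = -4*(K - 13/10) = -4*(-13/10 + K) = 26/5 - 4*K)
Q(320)/(-793775) = (26/5 - 4*320)/(-793775) = (26/5 - 1280)*(-1/793775) = -6374/5*(-1/793775) = 6374/3968875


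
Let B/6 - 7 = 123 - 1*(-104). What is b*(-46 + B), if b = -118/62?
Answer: -80122/31 ≈ -2584.6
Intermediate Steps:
B = 1404 (B = 42 + 6*(123 - 1*(-104)) = 42 + 6*(123 + 104) = 42 + 6*227 = 42 + 1362 = 1404)
b = -59/31 (b = -118*1/62 = -59/31 ≈ -1.9032)
b*(-46 + B) = -59*(-46 + 1404)/31 = -59/31*1358 = -80122/31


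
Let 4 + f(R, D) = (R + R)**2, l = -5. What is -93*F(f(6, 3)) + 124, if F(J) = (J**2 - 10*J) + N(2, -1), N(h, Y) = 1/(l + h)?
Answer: -1692445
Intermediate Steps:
N(h, Y) = 1/(-5 + h)
f(R, D) = -4 + 4*R**2 (f(R, D) = -4 + (R + R)**2 = -4 + (2*R)**2 = -4 + 4*R**2)
F(J) = -1/3 + J**2 - 10*J (F(J) = (J**2 - 10*J) + 1/(-5 + 2) = (J**2 - 10*J) + 1/(-3) = (J**2 - 10*J) - 1/3 = -1/3 + J**2 - 10*J)
-93*F(f(6, 3)) + 124 = -93*(-1/3 + (-4 + 4*6**2)**2 - 10*(-4 + 4*6**2)) + 124 = -93*(-1/3 + (-4 + 4*36)**2 - 10*(-4 + 4*36)) + 124 = -93*(-1/3 + (-4 + 144)**2 - 10*(-4 + 144)) + 124 = -93*(-1/3 + 140**2 - 10*140) + 124 = -93*(-1/3 + 19600 - 1400) + 124 = -93*54599/3 + 124 = -1692569 + 124 = -1692445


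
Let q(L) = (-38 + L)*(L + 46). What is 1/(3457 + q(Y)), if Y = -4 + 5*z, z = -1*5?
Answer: 1/2318 ≈ 0.00043141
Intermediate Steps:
z = -5
Y = -29 (Y = -4 + 5*(-5) = -4 - 25 = -29)
q(L) = (-38 + L)*(46 + L)
1/(3457 + q(Y)) = 1/(3457 + (-1748 + (-29)² + 8*(-29))) = 1/(3457 + (-1748 + 841 - 232)) = 1/(3457 - 1139) = 1/2318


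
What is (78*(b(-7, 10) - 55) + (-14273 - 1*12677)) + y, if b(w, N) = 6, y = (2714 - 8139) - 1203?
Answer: -37400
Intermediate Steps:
y = -6628 (y = -5425 - 1203 = -6628)
(78*(b(-7, 10) - 55) + (-14273 - 1*12677)) + y = (78*(6 - 55) + (-14273 - 1*12677)) - 6628 = (78*(-49) + (-14273 - 12677)) - 6628 = (-3822 - 26950) - 6628 = -30772 - 6628 = -37400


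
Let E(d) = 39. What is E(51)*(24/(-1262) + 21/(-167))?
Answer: -594945/105377 ≈ -5.6459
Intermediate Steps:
E(51)*(24/(-1262) + 21/(-167)) = 39*(24/(-1262) + 21/(-167)) = 39*(24*(-1/1262) + 21*(-1/167)) = 39*(-12/631 - 21/167) = 39*(-15255/105377) = -594945/105377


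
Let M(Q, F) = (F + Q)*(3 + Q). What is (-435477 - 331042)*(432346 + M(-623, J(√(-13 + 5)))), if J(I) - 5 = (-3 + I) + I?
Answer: -626526568954 + 1900967120*I*√2 ≈ -6.2653e+11 + 2.6884e+9*I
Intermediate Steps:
J(I) = 2 + 2*I (J(I) = 5 + ((-3 + I) + I) = 5 + (-3 + 2*I) = 2 + 2*I)
M(Q, F) = (3 + Q)*(F + Q)
(-435477 - 331042)*(432346 + M(-623, J(√(-13 + 5)))) = (-435477 - 331042)*(432346 + ((-623)² + 3*(2 + 2*√(-13 + 5)) + 3*(-623) + (2 + 2*√(-13 + 5))*(-623))) = -766519*(432346 + (388129 + 3*(2 + 2*√(-8)) - 1869 + (2 + 2*√(-8))*(-623))) = -766519*(432346 + (388129 + 3*(2 + 2*(2*I*√2)) - 1869 + (2 + 2*(2*I*√2))*(-623))) = -766519*(432346 + (388129 + 3*(2 + 4*I*√2) - 1869 + (2 + 4*I*√2)*(-623))) = -766519*(432346 + (388129 + (6 + 12*I*√2) - 1869 + (-1246 - 2492*I*√2))) = -766519*(432346 + (385020 - 2480*I*√2)) = -766519*(817366 - 2480*I*√2) = -626526568954 + 1900967120*I*√2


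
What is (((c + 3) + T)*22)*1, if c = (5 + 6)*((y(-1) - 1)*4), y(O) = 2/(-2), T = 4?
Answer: -1782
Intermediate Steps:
y(O) = -1 (y(O) = 2*(-½) = -1)
c = -88 (c = (5 + 6)*((-1 - 1)*4) = 11*(-2*4) = 11*(-8) = -88)
(((c + 3) + T)*22)*1 = (((-88 + 3) + 4)*22)*1 = ((-85 + 4)*22)*1 = -81*22*1 = -1782*1 = -1782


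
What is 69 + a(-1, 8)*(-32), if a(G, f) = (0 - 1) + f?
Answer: -155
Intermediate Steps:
a(G, f) = -1 + f
69 + a(-1, 8)*(-32) = 69 + (-1 + 8)*(-32) = 69 + 7*(-32) = 69 - 224 = -155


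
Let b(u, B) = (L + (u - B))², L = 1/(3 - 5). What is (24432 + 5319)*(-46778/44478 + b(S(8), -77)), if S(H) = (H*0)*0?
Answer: 5161790516815/29652 ≈ 1.7408e+8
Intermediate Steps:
L = -½ (L = 1/(-2) = -½ ≈ -0.50000)
S(H) = 0 (S(H) = 0*0 = 0)
b(u, B) = (-½ + u - B)² (b(u, B) = (-½ + (u - B))² = (-½ + u - B)²)
(24432 + 5319)*(-46778/44478 + b(S(8), -77)) = (24432 + 5319)*(-46778/44478 + (1 - 2*0 + 2*(-77))²/4) = 29751*(-46778*1/44478 + (1 + 0 - 154)²/4) = 29751*(-23389/22239 + (¼)*(-153)²) = 29751*(-23389/22239 + (¼)*23409) = 29751*(-23389/22239 + 23409/4) = 29751*(520499195/88956) = 5161790516815/29652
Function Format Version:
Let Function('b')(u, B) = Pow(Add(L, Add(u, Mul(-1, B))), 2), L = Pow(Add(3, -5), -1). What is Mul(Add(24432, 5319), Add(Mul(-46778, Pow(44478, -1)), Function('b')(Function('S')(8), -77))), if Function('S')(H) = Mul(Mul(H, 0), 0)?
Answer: Rational(5161790516815, 29652) ≈ 1.7408e+8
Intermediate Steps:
L = Rational(-1, 2) (L = Pow(-2, -1) = Rational(-1, 2) ≈ -0.50000)
Function('S')(H) = 0 (Function('S')(H) = Mul(0, 0) = 0)
Function('b')(u, B) = Pow(Add(Rational(-1, 2), u, Mul(-1, B)), 2) (Function('b')(u, B) = Pow(Add(Rational(-1, 2), Add(u, Mul(-1, B))), 2) = Pow(Add(Rational(-1, 2), u, Mul(-1, B)), 2))
Mul(Add(24432, 5319), Add(Mul(-46778, Pow(44478, -1)), Function('b')(Function('S')(8), -77))) = Mul(Add(24432, 5319), Add(Mul(-46778, Pow(44478, -1)), Mul(Rational(1, 4), Pow(Add(1, Mul(-2, 0), Mul(2, -77)), 2)))) = Mul(29751, Add(Mul(-46778, Rational(1, 44478)), Mul(Rational(1, 4), Pow(Add(1, 0, -154), 2)))) = Mul(29751, Add(Rational(-23389, 22239), Mul(Rational(1, 4), Pow(-153, 2)))) = Mul(29751, Add(Rational(-23389, 22239), Mul(Rational(1, 4), 23409))) = Mul(29751, Add(Rational(-23389, 22239), Rational(23409, 4))) = Mul(29751, Rational(520499195, 88956)) = Rational(5161790516815, 29652)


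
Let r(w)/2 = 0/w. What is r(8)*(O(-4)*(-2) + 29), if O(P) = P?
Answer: 0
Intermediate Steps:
r(w) = 0 (r(w) = 2*(0/w) = 2*0 = 0)
r(8)*(O(-4)*(-2) + 29) = 0*(-4*(-2) + 29) = 0*(8 + 29) = 0*37 = 0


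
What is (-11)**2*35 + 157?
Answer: 4392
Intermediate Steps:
(-11)**2*35 + 157 = 121*35 + 157 = 4235 + 157 = 4392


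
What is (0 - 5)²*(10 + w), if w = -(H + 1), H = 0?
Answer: 225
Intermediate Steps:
w = -1 (w = -(0 + 1) = -1*1 = -1)
(0 - 5)²*(10 + w) = (0 - 5)²*(10 - 1) = (-5)²*9 = 25*9 = 225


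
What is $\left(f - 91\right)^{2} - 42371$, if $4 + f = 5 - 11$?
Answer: $-32170$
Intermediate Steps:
$f = -10$ ($f = -4 + \left(5 - 11\right) = -4 - 6 = -10$)
$\left(f - 91\right)^{2} - 42371 = \left(-10 - 91\right)^{2} - 42371 = \left(-101\right)^{2} - 42371 = 10201 - 42371 = -32170$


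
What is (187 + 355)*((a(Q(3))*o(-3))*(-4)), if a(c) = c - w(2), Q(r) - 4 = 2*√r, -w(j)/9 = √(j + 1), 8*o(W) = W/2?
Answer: 1626 + 8943*√3/2 ≈ 9370.9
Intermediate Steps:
o(W) = W/16 (o(W) = (W/2)/8 = W/16)
w(j) = -9*√(1 + j) (w(j) = -9*√(j + 1) = -9*√(1 + j))
Q(r) = 4 + 2*√r
a(c) = c + 9*√3 (a(c) = c - (-9)*√(1 + 2) = c - (-9)*√3 = c + 9*√3)
(187 + 355)*((a(Q(3))*o(-3))*(-4)) = (187 + 355)*((((4 + 2*√3) + 9*√3)*((1/16)*(-3)))*(-4)) = 542*(((4 + 11*√3)*(-3/16))*(-4)) = 542*((-¾ - 33*√3/16)*(-4)) = 542*(3 + 33*√3/4) = 1626 + 8943*√3/2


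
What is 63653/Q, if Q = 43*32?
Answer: 63653/1376 ≈ 46.259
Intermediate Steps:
Q = 1376
63653/Q = 63653/1376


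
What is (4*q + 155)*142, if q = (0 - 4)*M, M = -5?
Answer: 33370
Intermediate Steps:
q = 20 (q = (0 - 4)*(-5) = -4*(-5) = 20)
(4*q + 155)*142 = (4*20 + 155)*142 = (80 + 155)*142 = 235*142 = 33370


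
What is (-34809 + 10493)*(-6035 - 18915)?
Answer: 606684200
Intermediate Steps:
(-34809 + 10493)*(-6035 - 18915) = -24316*(-24950) = 606684200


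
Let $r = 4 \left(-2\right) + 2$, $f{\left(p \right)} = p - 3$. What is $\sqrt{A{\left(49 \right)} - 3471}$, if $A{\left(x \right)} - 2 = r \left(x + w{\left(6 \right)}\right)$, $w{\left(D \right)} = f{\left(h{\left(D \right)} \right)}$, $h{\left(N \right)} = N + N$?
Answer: $i \sqrt{3817} \approx 61.782 i$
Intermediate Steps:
$h{\left(N \right)} = 2 N$
$f{\left(p \right)} = -3 + p$
$w{\left(D \right)} = -3 + 2 D$
$r = -6$ ($r = -8 + 2 = -6$)
$A{\left(x \right)} = -52 - 6 x$ ($A{\left(x \right)} = 2 - 6 \left(x + \left(-3 + 2 \cdot 6\right)\right) = 2 - 6 \left(x + \left(-3 + 12\right)\right) = 2 - 6 \left(x + 9\right) = 2 - 6 \left(9 + x\right) = 2 - \left(54 + 6 x\right) = -52 - 6 x$)
$\sqrt{A{\left(49 \right)} - 3471} = \sqrt{\left(-52 - 294\right) - 3471} = \sqrt{-346 - 3471} = \sqrt{-3817} = i \sqrt{3817}$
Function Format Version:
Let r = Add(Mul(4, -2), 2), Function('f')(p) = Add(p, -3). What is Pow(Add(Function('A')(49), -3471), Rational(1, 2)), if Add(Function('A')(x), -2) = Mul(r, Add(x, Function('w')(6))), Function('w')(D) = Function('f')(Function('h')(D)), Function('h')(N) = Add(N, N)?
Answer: Mul(I, Pow(3817, Rational(1, 2))) ≈ Mul(61.782, I)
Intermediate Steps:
Function('h')(N) = Mul(2, N)
Function('f')(p) = Add(-3, p)
Function('w')(D) = Add(-3, Mul(2, D))
r = -6 (r = Add(-8, 2) = -6)
Function('A')(x) = Add(-52, Mul(-6, x)) (Function('A')(x) = Add(2, Mul(-6, Add(x, Add(-3, Mul(2, 6))))) = Add(2, Mul(-6, Add(x, Add(-3, 12)))) = Add(2, Mul(-6, Add(x, 9))) = Add(2, Mul(-6, Add(9, x))) = Add(2, Add(-54, Mul(-6, x))) = Add(-52, Mul(-6, x)))
Pow(Add(Function('A')(49), -3471), Rational(1, 2)) = Pow(Add(Add(-52, Mul(-6, 49)), -3471), Rational(1, 2)) = Pow(Add(Add(-52, -294), -3471), Rational(1, 2)) = Pow(Add(-346, -3471), Rational(1, 2)) = Pow(-3817, Rational(1, 2)) = Mul(I, Pow(3817, Rational(1, 2)))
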